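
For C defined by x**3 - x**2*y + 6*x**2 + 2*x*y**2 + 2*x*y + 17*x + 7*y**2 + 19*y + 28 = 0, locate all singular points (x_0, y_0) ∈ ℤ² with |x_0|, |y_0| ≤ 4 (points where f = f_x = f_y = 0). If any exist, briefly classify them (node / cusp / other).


Singular points: {(-3, -2)}; classification: node.

Compute partial derivatives:
  f_x = 3*x**2 - 2*x*y + 12*x + 2*y**2 + 2*y + 17.
  f_y = -x**2 + 4*x*y + 2*x + 14*y + 19.
Scan x_0 ∈ {−4, ..., 4}. For each x_0, f_y(x_0, y) is a polynomial in y; find its integer roots y ∈ {−4, ..., 4}, then test f_x and f at those candidates.
  x = -4: f_y(-4, y) = -2*y - 5; no integer root y with |y| ≤ 4.
  x = -3: f_y(-3, y) = 2*y + 4; vanishes at y ∈ {-2}. (-3, -2): f_x = 0, f = 0 — SINGULAR.
  x = -2: f_y(-2, y) = 6*y + 11; no integer root y with |y| ≤ 4.
  x = -1: f_y(-1, y) = 10*y + 16; no integer root y with |y| ≤ 4.
  x = 0: f_y(0, y) = 14*y + 19; no integer root y with |y| ≤ 4.
  x = 1: f_y(1, y) = 18*y + 20; no integer root y with |y| ≤ 4.
  x = 2: f_y(2, y) = 22*y + 19; no integer root y with |y| ≤ 4.
  x = 3: f_y(3, y) = 26*y + 16; no integer root y with |y| ≤ 4.
  x = 4: f_y(4, y) = 30*y + 11; no integer root y with |y| ≤ 4.
Only singular point on the grid: (-3, -2).
Classify: substitute x = -3 + u, y = -2 + v and expand: f = u**3 - u**2*v - u**2 + 2*u*v**2 + v**2.
No constant or linear terms (consistent with a singular point). Quadratic part: -u**2 + v**2. Cubic part: u**3 - u**2*v + 2*u*v**2.
The quadratic part v**2 - u**2 = (v − u)(v + u) splits into two distinct linear factors, so there are two distinct tangent lines y − -2 = ±(x − -3) — this is a node (ordinary double point).
Classification: node.


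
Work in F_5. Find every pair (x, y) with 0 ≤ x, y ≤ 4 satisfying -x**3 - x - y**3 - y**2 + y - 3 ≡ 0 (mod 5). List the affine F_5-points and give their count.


Affine F_5-points: {(1, 0), (1, 2)}; count = 2.

For each of the 25 pairs (x, y) ∈ F_5², evaluate f(x, y) mod 5. Record the zeros.
  x = 0: [0↦2, 1↦1, 2↦2, 3↦4, 4↦1]  zeros at y ∈ ∅
  x = 1: [0↦0, 1↦4, 2↦0, 3↦2, 4↦4]  zeros at y ∈ {0, 2}
  x = 2: [0↦2, 1↦1, 2↦2, 3↦4, 4↦1]  zeros at y ∈ ∅
  x = 3: [0↦2, 1↦1, 2↦2, 3↦4, 4↦1]  zeros at y ∈ ∅
  x = 4: [0↦4, 1↦3, 2↦4, 3↦1, 4↦3]  zeros at y ∈ ∅
Collecting zeros: affine points = {(1, 0), (1, 2)}.
Total count |C(F_5)_aff| = 2.


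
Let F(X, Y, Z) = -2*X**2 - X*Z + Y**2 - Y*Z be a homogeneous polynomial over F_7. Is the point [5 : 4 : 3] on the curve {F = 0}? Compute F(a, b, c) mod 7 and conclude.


F(5,4,3) ≡ 2 (mod 7); P is NOT on the curve.

Evaluate F(5, 4, 3) term-by-term (mod 7).
  -2*X**2 ↦ -2·25·1·1 = -50
  -X*Z ↦ -1·5·1·3 = -15
  Y**2 ↦ 1·1·16·1 = 16
  -Y*Z ↦ -1·1·4·3 = -12
Sum: F(5, 4, 3) = (-50) + (-15) + (16) + (-12) = -61.
Reducing mod 7: -61 ≡ 2 (mod 7).
Since F(a, b, c) ≡ 2 ≠ 0 (mod 7), P does NOT lie on the curve.


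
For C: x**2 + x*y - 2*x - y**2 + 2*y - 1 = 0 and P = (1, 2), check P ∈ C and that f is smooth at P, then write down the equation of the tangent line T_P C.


Tangent line at P: 2*x - y = 0.

Step 1: f(1, 2) = 0, so P lies on C.
Step 2: partial derivatives
  f_x(x, y) = 2*x + y - 2, f_y(x, y) = x - 2*y + 2.
  f_x(P) = 2, f_y(P) = -1 (gradient nonzero, so P is smooth).
Step 3: tangent line at P: 2·(x − 1) + -1·(y − 2) = 0.
Expanding: 2*x - y = 0.


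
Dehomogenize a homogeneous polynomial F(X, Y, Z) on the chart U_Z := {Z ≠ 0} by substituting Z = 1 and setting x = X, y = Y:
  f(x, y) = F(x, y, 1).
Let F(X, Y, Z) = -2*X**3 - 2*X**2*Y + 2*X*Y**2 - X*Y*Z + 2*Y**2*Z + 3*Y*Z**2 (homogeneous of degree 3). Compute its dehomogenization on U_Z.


f(x, y) = -2*x**3 - 2*x**2*y + 2*x*y**2 - x*y + 2*y**2 + 3*y

On U_Z we set Z = 1. Each monomial c·X^i·Y^j·Z^k in F becomes c·x^i·y^j·1^k = c·x^i·y^j.
Substituting Z = 1: F(X, Y, 1) = -2*x**3 - 2*x**2*y + 2*x*y**2 - x*y + 2*y**2 + 3*y.
Note: deg(f) ≤ deg(F) = 3; strict inequality happens when F is divisible by Z (lost terms).


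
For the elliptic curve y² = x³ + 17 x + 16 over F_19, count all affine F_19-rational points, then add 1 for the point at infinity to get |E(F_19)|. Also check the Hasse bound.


Affine points = {(0, 4), (0, 15), (2, 1), (2, 18), (5, 6), (5, 13), (6, 7), (6, 12), (9, 9), (9, 10), (15, 6), (15, 13), (18, 6), (18, 13)}; affine count = 14; |E(F_19)| = 15.

Discriminant check: Δ ∝ 4a³ + 27b² = 4·17³ + 27·16² = 4·4913 + 27·256 ≡ 2 (mod 19). Nonzero ⇒ E is nonsingular.
For each x ∈ F_19, compute rhs = x³ + 17·x + 16 mod 19, then count y ∈ F_19 with y² ≡ rhs.
  x = 0: rhs = 16, matching y values: 4, 15 (2 points).
  x = 1: rhs = 15, matching y values: none (0 points).
  x = 2: rhs = 1, matching y values: 1, 18 (2 points).
  x = 3: rhs = 18, matching y values: none (0 points).
  x = 4: rhs = 15, matching y values: none (0 points).
  x = 5: rhs = 17, matching y values: 6, 13 (2 points).
  x = 6: rhs = 11, matching y values: 7, 12 (2 points).
  x = 7: rhs = 3, matching y values: none (0 points).
  x = 8: rhs = 18, matching y values: none (0 points).
  x = 9: rhs = 5, matching y values: 9, 10 (2 points).
  x = 10: rhs = 8, matching y values: none (0 points).
  x = 11: rhs = 14, matching y values: none (0 points).
  x = 12: rhs = 10, matching y values: none (0 points).
  x = 13: rhs = 2, matching y values: none (0 points).
  x = 14: rhs = 15, matching y values: none (0 points).
  x = 15: rhs = 17, matching y values: 6, 13 (2 points).
  x = 16: rhs = 14, matching y values: none (0 points).
  x = 17: rhs = 12, matching y values: none (0 points).
  x = 18: rhs = 17, matching y values: 6, 13 (2 points).
Total affine count: 14.
Full point count |E(F_19)| = 14 + 1 = 15.
Hasse bound: |15 − (19+1)| = |-5| = 5 ≤ 2√19 ≈ 8.7178 ✓.


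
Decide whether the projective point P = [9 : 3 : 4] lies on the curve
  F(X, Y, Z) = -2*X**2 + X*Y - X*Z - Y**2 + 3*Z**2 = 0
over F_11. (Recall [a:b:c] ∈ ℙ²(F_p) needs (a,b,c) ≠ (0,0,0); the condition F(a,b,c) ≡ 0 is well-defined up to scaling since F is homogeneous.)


F(9,3,4) ≡ 0 (mod 11); P is on the curve.

Evaluate F(9, 3, 4) term-by-term (mod 11).
  -2*X**2 ↦ -2·81·1·1 = -162
  X*Y ↦ 1·9·3·1 = 27
  -X*Z ↦ -1·9·1·4 = -36
  -Y**2 ↦ -1·1·9·1 = -9
  3*Z**2 ↦ 3·1·1·16 = 48
Sum: F(9, 3, 4) = (-162) + (27) + (-36) + (-9) + (48) = -132.
Reducing mod 11: -132 ≡ 0 (mod 11).
Since F(a, b, c) ≡ 0 (mod 11), P lies on the curve.


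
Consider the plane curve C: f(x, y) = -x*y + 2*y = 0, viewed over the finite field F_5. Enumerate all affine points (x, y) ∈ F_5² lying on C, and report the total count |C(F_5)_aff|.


Affine F_5-points: {(0, 0), (1, 0), (2, 0), (2, 1), (2, 2), (2, 3), (2, 4), (3, 0), (4, 0)}; count = 9.

For each of the 25 pairs (x, y) ∈ F_5², evaluate f(x, y) mod 5. Record the zeros.
  x = 0: [0↦0, 1↦2, 2↦4, 3↦1, 4↦3]  zeros at y ∈ {0}
  x = 1: [0↦0, 1↦1, 2↦2, 3↦3, 4↦4]  zeros at y ∈ {0}
  x = 2: [0↦0, 1↦0, 2↦0, 3↦0, 4↦0]  zeros at y ∈ {0, 1, 2, 3, 4}
  x = 3: [0↦0, 1↦4, 2↦3, 3↦2, 4↦1]  zeros at y ∈ {0}
  x = 4: [0↦0, 1↦3, 2↦1, 3↦4, 4↦2]  zeros at y ∈ {0}
Collecting zeros: affine points = {(0, 0), (1, 0), (2, 0), (2, 1), (2, 2), (2, 3), (2, 4), (3, 0), (4, 0)}.
Total count |C(F_5)_aff| = 9.


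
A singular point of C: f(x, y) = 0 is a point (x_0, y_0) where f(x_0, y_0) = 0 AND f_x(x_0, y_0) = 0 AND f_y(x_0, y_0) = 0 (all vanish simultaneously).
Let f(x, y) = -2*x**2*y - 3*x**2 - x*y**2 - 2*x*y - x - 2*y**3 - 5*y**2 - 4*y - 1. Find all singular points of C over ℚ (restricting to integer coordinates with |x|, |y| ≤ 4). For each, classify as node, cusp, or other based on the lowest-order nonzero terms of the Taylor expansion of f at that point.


Singular points: {(0, -1)}; classification: node.

Compute partial derivatives:
  f_x = -4*x*y - 6*x - y**2 - 2*y - 1.
  f_y = -2*x**2 - 2*x*y - 2*x - 6*y**2 - 10*y - 4.
Scan x_0 ∈ {−4, ..., 4}. For each x_0, f_y(x_0, y) is a polynomial in y; find its integer roots y ∈ {−4, ..., 4}, then test f_x and f at those candidates.
  x = -4: f_y(-4, y) = -6*y**2 - 2*y - 28; no integer root y with |y| ≤ 4.
  x = -3: f_y(-3, y) = -6*y**2 - 4*y - 16; no integer root y with |y| ≤ 4.
  x = -2: f_y(-2, y) = -6*y**2 - 6*y - 8; no integer root y with |y| ≤ 4.
  x = -1: f_y(-1, y) = -6*y**2 - 8*y - 4; no integer root y with |y| ≤ 4.
  x = 0: f_y(0, y) = -6*y**2 - 10*y - 4; vanishes at y ∈ {-1}. (0, -1): f_x = 0, f = 0 — SINGULAR.
  x = 1: f_y(1, y) = -6*y**2 - 12*y - 8; no integer root y with |y| ≤ 4.
  x = 2: f_y(2, y) = -6*y**2 - 14*y - 16; no integer root y with |y| ≤ 4.
  x = 3: f_y(3, y) = -6*y**2 - 16*y - 28; no integer root y with |y| ≤ 4.
  x = 4: f_y(4, y) = -6*y**2 - 18*y - 44; no integer root y with |y| ≤ 4.
Only singular point on the grid: (0, -1).
Classify: substitute x = 0 + u, y = -1 + v and expand: f = -2*u**2*v - u**2 - u*v**2 - 2*v**3 + v**2.
No constant or linear terms (consistent with a singular point). Quadratic part: -u**2 + v**2. Cubic part: -2*u**2*v - u*v**2 - 2*v**3.
The quadratic part v**2 - u**2 = (v − u)(v + u) splits into two distinct linear factors, so there are two distinct tangent lines y − -1 = ±(x − 0) — this is a node (ordinary double point).
Classification: node.


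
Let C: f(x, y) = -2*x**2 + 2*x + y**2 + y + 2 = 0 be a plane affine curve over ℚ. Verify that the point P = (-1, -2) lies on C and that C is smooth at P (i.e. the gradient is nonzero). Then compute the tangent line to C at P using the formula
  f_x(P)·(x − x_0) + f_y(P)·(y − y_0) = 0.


Tangent line at P: 6*x - 3*y = 0.

Step 1: f(-1, -2) = 0, so P lies on C.
Step 2: partial derivatives
  f_x(x, y) = 2 - 4*x, f_y(x, y) = 2*y + 1.
  f_x(P) = 6, f_y(P) = -3 (gradient nonzero, so P is smooth).
Step 3: tangent line at P: 6·(x − -1) + -3·(y − -2) = 0.
Expanding: 6*x - 3*y = 0.


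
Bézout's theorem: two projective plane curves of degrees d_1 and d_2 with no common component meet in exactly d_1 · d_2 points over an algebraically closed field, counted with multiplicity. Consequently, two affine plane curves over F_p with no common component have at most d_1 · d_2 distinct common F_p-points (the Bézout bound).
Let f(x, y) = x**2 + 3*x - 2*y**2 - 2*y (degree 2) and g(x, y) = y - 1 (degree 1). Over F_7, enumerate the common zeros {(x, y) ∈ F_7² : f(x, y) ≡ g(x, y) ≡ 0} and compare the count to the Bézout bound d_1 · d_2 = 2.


Common zeros: {(1, 1), (3, 1)}; count = 2; Bézout bound = 2.

deg(f) = 2, deg(g) = 1, so Bézout bound = 2.
Scan x ∈ F_7. For each x, list the y ∈ F_7 with f(x, y) ≡ 0 and those with g(x, y) ≡ 0 (mod 7); the common zeros in that column are the intersection.
  x = 0: f ≡ 0 at y ∈ {0, 6}; g ≡ 0 at y ∈ {1}; common: ∅.
  x = 1: f ≡ 0 at y ∈ {1, 5}; g ≡ 0 at y ∈ {1}; common: {1}.
  x = 2: f ≡ 0 at y ∈ {3}; g ≡ 0 at y ∈ {1}; common: ∅.
  x = 3: f ≡ 0 at y ∈ {1, 5}; g ≡ 0 at y ∈ {1}; common: {1}.
  x = 4: f ≡ 0 at y ∈ {0, 6}; g ≡ 0 at y ∈ {1}; common: ∅.
  x = 5: f ≡ 0 at y ∈ {2, 4}; g ≡ 0 at y ∈ {1}; common: ∅.
  x = 6: f ≡ 0 at y ∈ {2, 4}; g ≡ 0 at y ∈ {1}; common: ∅.
Collecting: common zeros = {(1, 1), (3, 1)}, so the count is 2.
Comparison with the Bézout bound: 2 ≤ 2 = deg(f)·deg(g), as expected for curves with no common component (the bound is attained).


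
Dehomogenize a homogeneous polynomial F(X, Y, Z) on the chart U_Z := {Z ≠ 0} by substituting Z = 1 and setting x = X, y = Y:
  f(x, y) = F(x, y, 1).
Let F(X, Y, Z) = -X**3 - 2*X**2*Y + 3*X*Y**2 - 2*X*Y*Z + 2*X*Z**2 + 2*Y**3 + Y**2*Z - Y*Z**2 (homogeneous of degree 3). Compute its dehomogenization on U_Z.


f(x, y) = -x**3 - 2*x**2*y + 3*x*y**2 - 2*x*y + 2*x + 2*y**3 + y**2 - y

On U_Z we set Z = 1. Each monomial c·X^i·Y^j·Z^k in F becomes c·x^i·y^j·1^k = c·x^i·y^j.
Substituting Z = 1: F(X, Y, 1) = -x**3 - 2*x**2*y + 3*x*y**2 - 2*x*y + 2*x + 2*y**3 + y**2 - y.
Note: deg(f) ≤ deg(F) = 3; strict inequality happens when F is divisible by Z (lost terms).


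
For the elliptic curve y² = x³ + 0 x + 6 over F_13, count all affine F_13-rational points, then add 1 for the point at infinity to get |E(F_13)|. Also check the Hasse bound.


Affine points = {(2, 1), (2, 12), (5, 1), (5, 12), (6, 1), (6, 12)}; affine count = 6; |E(F_13)| = 7.

Discriminant check: Δ ∝ 4a³ + 27b² = 4·0³ + 27·6² = 4·0 + 27·36 ≡ 10 (mod 13). Nonzero ⇒ E is nonsingular.
For each x ∈ F_13, compute rhs = x³ + 0·x + 6 mod 13, then count y ∈ F_13 with y² ≡ rhs.
  x = 0: rhs = 6, matching y values: none (0 points).
  x = 1: rhs = 7, matching y values: none (0 points).
  x = 2: rhs = 1, matching y values: 1, 12 (2 points).
  x = 3: rhs = 7, matching y values: none (0 points).
  x = 4: rhs = 5, matching y values: none (0 points).
  x = 5: rhs = 1, matching y values: 1, 12 (2 points).
  x = 6: rhs = 1, matching y values: 1, 12 (2 points).
  x = 7: rhs = 11, matching y values: none (0 points).
  x = 8: rhs = 11, matching y values: none (0 points).
  x = 9: rhs = 7, matching y values: none (0 points).
  x = 10: rhs = 5, matching y values: none (0 points).
  x = 11: rhs = 11, matching y values: none (0 points).
  x = 12: rhs = 5, matching y values: none (0 points).
Total affine count: 6.
Full point count |E(F_13)| = 6 + 1 = 7.
Hasse bound: |7 − (13+1)| = |-7| = 7 ≤ 2√13 ≈ 7.2111 ✓.


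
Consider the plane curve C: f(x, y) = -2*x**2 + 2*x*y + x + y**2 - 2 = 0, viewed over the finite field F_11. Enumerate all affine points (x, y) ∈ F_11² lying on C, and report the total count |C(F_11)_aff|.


Affine F_11-points: {(1, 1), (1, 8), (2, 8), (2, 10), (3, 6), (3, 10), (6, 1), (6, 9), (9, 6), (9, 9)}; count = 10.

For each of the 121 pairs (x, y) ∈ F_11², evaluate f(x, y) mod 11. Record the zeros.
  x = 0: [0↦9, 1↦10, 2↦2, 3↦7, 4↦3, 5↦1, 6↦1, 7↦3, 8↦7, 9↦2, 10↦10]  zeros at y ∈ ∅
  x = 1: [0↦8, 1↦0, 2↦5, 3↦1, 4↦10, 5↦10, 6↦1, 7↦5, 8↦0, 9↦8, 10↦7]  zeros at y ∈ {1, 8}
  x = 2: [0↦3, 1↦8, 2↦4, 3↦2, 4↦2, 5↦4, 6↦8, 7↦3, 8↦0, 9↦10, 10↦0]  zeros at y ∈ {8, 10}
  x = 3: [0↦5, 1↦1, 2↦10, 3↦10, 4↦1, 5↦5, 6↦0, 7↦8, 8↦7, 9↦8, 10↦0]  zeros at y ∈ {6, 10}
  x = 4: [0↦3, 1↦1, 2↦1, 3↦3, 4↦7, 5↦2, 6↦10, 7↦9, 8↦10, 9↦2, 10↦7]  zeros at y ∈ ∅
  x = 5: [0↦8, 1↦8, 2↦10, 3↦3, 4↦9, 5↦6, 6↦5, 7↦6, 8↦9, 9↦3, 10↦10]  zeros at y ∈ ∅
  x = 6: [0↦9, 1↦0, 2↦4, 3↦10, 4↦7, 5↦6, 6↦7, 7↦10, 8↦4, 9↦0, 10↦9]  zeros at y ∈ {1, 9}
  x = 7: [0↦6, 1↦10, 2↦5, 3↦2, 4↦1, 5↦2, 6↦5, 7↦10, 8↦6, 9↦4, 10↦4]  zeros at y ∈ ∅
  x = 8: [0↦10, 1↦5, 2↦2, 3↦1, 4↦2, 5↦5, 6↦10, 7↦6, 8↦4, 9↦4, 10↦6]  zeros at y ∈ ∅
  x = 9: [0↦10, 1↦7, 2↦6, 3↦7, 4↦10, 5↦4, 6↦0, 7↦9, 8↦9, 9↦0, 10↦4]  zeros at y ∈ {6, 9}
  x = 10: [0↦6, 1↦5, 2↦6, 3↦9, 4↦3, 5↦10, 6↦8, 7↦8, 8↦10, 9↦3, 10↦9]  zeros at y ∈ ∅
Collecting zeros: affine points = {(1, 1), (1, 8), (2, 8), (2, 10), (3, 6), (3, 10), (6, 1), (6, 9), (9, 6), (9, 9)}.
Total count |C(F_11)_aff| = 10.


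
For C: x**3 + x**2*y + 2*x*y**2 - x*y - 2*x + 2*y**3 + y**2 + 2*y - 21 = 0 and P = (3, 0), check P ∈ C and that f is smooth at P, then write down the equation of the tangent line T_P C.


Tangent line at P: 25*x + 8*y - 75 = 0.

Step 1: f(3, 0) = 0, so P lies on C.
Step 2: partial derivatives
  f_x(x, y) = 3*x**2 + 2*x*y + 2*y**2 - y - 2, f_y(x, y) = x**2 + 4*x*y - x + 6*y**2 + 2*y + 2.
  f_x(P) = 25, f_y(P) = 8 (gradient nonzero, so P is smooth).
Step 3: tangent line at P: 25·(x − 3) + 8·(y − 0) = 0.
Expanding: 25*x + 8*y - 75 = 0.


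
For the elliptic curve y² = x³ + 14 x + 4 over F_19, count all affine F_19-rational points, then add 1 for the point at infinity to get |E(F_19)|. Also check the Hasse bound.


Affine points = {(0, 2), (0, 17), (1, 0), (3, 4), (3, 15), (5, 3), (5, 16), (6, 0), (8, 1), (8, 18), (9, 2), (9, 17), (10, 2), (10, 17), (11, 8), (11, 11), (12, 0), (15, 6), (15, 13), (16, 7), (16, 12), (17, 5), (17, 14)}; affine count = 23; |E(F_19)| = 24.

Discriminant check: Δ ∝ 4a³ + 27b² = 4·14³ + 27·4² = 4·2744 + 27·16 ≡ 8 (mod 19). Nonzero ⇒ E is nonsingular.
For each x ∈ F_19, compute rhs = x³ + 14·x + 4 mod 19, then count y ∈ F_19 with y² ≡ rhs.
  x = 0: rhs = 4, matching y values: 2, 17 (2 points).
  x = 1: rhs = 0, matching y values: 0 (1 points).
  x = 2: rhs = 2, matching y values: none (0 points).
  x = 3: rhs = 16, matching y values: 4, 15 (2 points).
  x = 4: rhs = 10, matching y values: none (0 points).
  x = 5: rhs = 9, matching y values: 3, 16 (2 points).
  x = 6: rhs = 0, matching y values: 0 (1 points).
  x = 7: rhs = 8, matching y values: none (0 points).
  x = 8: rhs = 1, matching y values: 1, 18 (2 points).
  x = 9: rhs = 4, matching y values: 2, 17 (2 points).
  x = 10: rhs = 4, matching y values: 2, 17 (2 points).
  x = 11: rhs = 7, matching y values: 8, 11 (2 points).
  x = 12: rhs = 0, matching y values: 0 (1 points).
  x = 13: rhs = 8, matching y values: none (0 points).
  x = 14: rhs = 18, matching y values: none (0 points).
  x = 15: rhs = 17, matching y values: 6, 13 (2 points).
  x = 16: rhs = 11, matching y values: 7, 12 (2 points).
  x = 17: rhs = 6, matching y values: 5, 14 (2 points).
  x = 18: rhs = 8, matching y values: none (0 points).
Total affine count: 23.
Full point count |E(F_19)| = 23 + 1 = 24.
Hasse bound: |24 − (19+1)| = |4| = 4 ≤ 2√19 ≈ 8.7178 ✓.


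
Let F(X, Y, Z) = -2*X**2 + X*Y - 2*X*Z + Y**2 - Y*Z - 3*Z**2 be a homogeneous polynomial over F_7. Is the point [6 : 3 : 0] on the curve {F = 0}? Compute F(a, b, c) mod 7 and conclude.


F(6,3,0) ≡ 4 (mod 7); P is NOT on the curve.

Evaluate F(6, 3, 0) term-by-term (mod 7).
  -2*X**2 ↦ -2·36·1·1 = -72
  X*Y ↦ 1·6·3·1 = 18
  -2*X*Z ↦ -2·6·1·0 = 0
  Y**2 ↦ 1·1·9·1 = 9
  -Y*Z ↦ -1·1·3·0 = 0
  -3*Z**2 ↦ -3·1·1·0 = 0
Sum: F(6, 3, 0) = (-72) + (18) + (0) + (9) + (0) + (0) = -45.
Reducing mod 7: -45 ≡ 4 (mod 7).
Since F(a, b, c) ≡ 4 ≠ 0 (mod 7), P does NOT lie on the curve.


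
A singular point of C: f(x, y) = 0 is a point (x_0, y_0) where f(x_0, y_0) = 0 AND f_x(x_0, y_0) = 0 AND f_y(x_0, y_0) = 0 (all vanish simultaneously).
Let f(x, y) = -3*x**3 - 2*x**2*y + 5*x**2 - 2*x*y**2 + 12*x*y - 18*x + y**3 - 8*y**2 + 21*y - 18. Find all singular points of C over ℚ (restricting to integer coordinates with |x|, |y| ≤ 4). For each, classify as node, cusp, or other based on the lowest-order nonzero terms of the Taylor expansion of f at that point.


Singular points: {(0, 3)}; classification: node.

Compute partial derivatives:
  f_x = -9*x**2 - 4*x*y + 10*x - 2*y**2 + 12*y - 18.
  f_y = -2*x**2 - 4*x*y + 12*x + 3*y**2 - 16*y + 21.
Scan x_0 ∈ {−4, ..., 4}. For each x_0, f_y(x_0, y) is a polynomial in y; find its integer roots y ∈ {−4, ..., 4}, then test f_x and f at those candidates.
  x = -4: f_y(-4, y) = 3*y**2 - 59; no integer root y with |y| ≤ 4.
  x = -3: f_y(-3, y) = 3*y**2 - 4*y - 33; no integer root y with |y| ≤ 4.
  x = -2: f_y(-2, y) = 3*y**2 - 8*y - 11; vanishes at y ∈ {-1}. (-2, -1): f_x = -96 ≠ 0.
  x = -1: f_y(-1, y) = 3*y**2 - 12*y + 7; no integer root y with |y| ≤ 4.
  x = 0: f_y(0, y) = 3*y**2 - 16*y + 21; vanishes at y ∈ {3}. (0, 3): f_x = 0, f = 0 — SINGULAR.
  x = 1: f_y(1, y) = 3*y**2 - 20*y + 31; no integer root y with |y| ≤ 4.
  x = 2: f_y(2, y) = 3*y**2 - 24*y + 37; no integer root y with |y| ≤ 4.
  x = 3: f_y(3, y) = 3*y**2 - 28*y + 39; no integer root y with |y| ≤ 4.
  x = 4: f_y(4, y) = 3*y**2 - 32*y + 37; no integer root y with |y| ≤ 4.
Only singular point on the grid: (0, 3).
Classify: substitute x = 0 + u, y = 3 + v and expand: f = -3*u**3 - 2*u**2*v - u**2 - 2*u*v**2 + v**3 + v**2.
No constant or linear terms (consistent with a singular point). Quadratic part: -u**2 + v**2. Cubic part: -3*u**3 - 2*u**2*v - 2*u*v**2 + v**3.
The quadratic part v**2 - u**2 = (v − u)(v + u) splits into two distinct linear factors, so there are two distinct tangent lines y − 3 = ±(x − 0) — this is a node (ordinary double point).
Classification: node.


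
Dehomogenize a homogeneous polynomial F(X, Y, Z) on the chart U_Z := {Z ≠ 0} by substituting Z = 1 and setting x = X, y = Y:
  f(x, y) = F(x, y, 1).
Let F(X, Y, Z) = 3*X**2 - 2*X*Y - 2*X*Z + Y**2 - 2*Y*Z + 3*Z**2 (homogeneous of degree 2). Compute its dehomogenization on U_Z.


f(x, y) = 3*x**2 - 2*x*y - 2*x + y**2 - 2*y + 3

On U_Z we set Z = 1. Each monomial c·X^i·Y^j·Z^k in F becomes c·x^i·y^j·1^k = c·x^i·y^j.
Substituting Z = 1: F(X, Y, 1) = 3*x**2 - 2*x*y - 2*x + y**2 - 2*y + 3.
Note: deg(f) ≤ deg(F) = 2; strict inequality happens when F is divisible by Z (lost terms).


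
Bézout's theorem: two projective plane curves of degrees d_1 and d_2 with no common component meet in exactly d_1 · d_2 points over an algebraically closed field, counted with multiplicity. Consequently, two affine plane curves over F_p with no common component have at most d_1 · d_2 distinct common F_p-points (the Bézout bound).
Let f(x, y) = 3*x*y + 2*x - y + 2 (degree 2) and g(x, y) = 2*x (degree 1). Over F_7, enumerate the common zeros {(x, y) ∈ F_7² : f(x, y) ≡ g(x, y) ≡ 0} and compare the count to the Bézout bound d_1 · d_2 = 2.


Common zeros: {(0, 2)}; count = 1; Bézout bound = 2.

deg(f) = 2, deg(g) = 1, so Bézout bound = 2.
Scan x ∈ F_7. For each x, list the y ∈ F_7 with f(x, y) ≡ 0 and those with g(x, y) ≡ 0 (mod 7); the common zeros in that column are the intersection.
  x = 0: f ≡ 0 at y ∈ {2}; g ≡ 0 at y ∈ {0, 1, 2, 3, 4, 5, 6}; common: {2}.
  x = 1: f ≡ 0 at y ∈ {5}; g ≡ 0 at y ∈ ∅; common: ∅.
  x = 2: f ≡ 0 at y ∈ {3}; g ≡ 0 at y ∈ ∅; common: ∅.
  x = 3: f ≡ 0 at y ∈ {6}; g ≡ 0 at y ∈ ∅; common: ∅.
  x = 4: f ≡ 0 at y ∈ {1}; g ≡ 0 at y ∈ ∅; common: ∅.
  x = 5: f ≡ 0 at y ∈ ∅; g ≡ 0 at y ∈ ∅; common: ∅.
  x = 6: f ≡ 0 at y ∈ {0}; g ≡ 0 at y ∈ ∅; common: ∅.
Collecting: common zeros = {(0, 2)}, so the count is 1.
Comparison with the Bézout bound: 1 ≤ 2 = deg(f)·deg(g), as expected for curves with no common component (the affine F_7-count falls short of the bound because intersections may lie at infinity, over extension fields, or carry multiplicity).


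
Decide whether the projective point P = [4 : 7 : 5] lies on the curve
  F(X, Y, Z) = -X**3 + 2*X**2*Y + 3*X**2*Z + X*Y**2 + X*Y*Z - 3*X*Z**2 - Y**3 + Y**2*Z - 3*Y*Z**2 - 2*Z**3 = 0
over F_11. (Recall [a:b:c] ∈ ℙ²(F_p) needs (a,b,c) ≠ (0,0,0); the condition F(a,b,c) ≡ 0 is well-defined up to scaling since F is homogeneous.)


F(4,7,5) ≡ 3 (mod 11); P is NOT on the curve.

Evaluate F(4, 7, 5) term-by-term (mod 11).
  -X**3 ↦ -1·64·1·1 = -64
  2*X**2*Y ↦ 2·16·7·1 = 224
  3*X**2*Z ↦ 3·16·1·5 = 240
  X*Y**2 ↦ 1·4·49·1 = 196
  X*Y*Z ↦ 1·4·7·5 = 140
  -3*X*Z**2 ↦ -3·4·1·25 = -300
  -Y**3 ↦ -1·1·343·1 = -343
  Y**2*Z ↦ 1·1·49·5 = 245
  -3*Y*Z**2 ↦ -3·1·7·25 = -525
  -2*Z**3 ↦ -2·1·1·125 = -250
Sum: F(4, 7, 5) = (-64) + (224) + (240) + (196) + (140) + (-300) + (-343) + (245) + (-525) + (-250) = -437.
Reducing mod 11: -437 ≡ 3 (mod 11).
Since F(a, b, c) ≡ 3 ≠ 0 (mod 11), P does NOT lie on the curve.


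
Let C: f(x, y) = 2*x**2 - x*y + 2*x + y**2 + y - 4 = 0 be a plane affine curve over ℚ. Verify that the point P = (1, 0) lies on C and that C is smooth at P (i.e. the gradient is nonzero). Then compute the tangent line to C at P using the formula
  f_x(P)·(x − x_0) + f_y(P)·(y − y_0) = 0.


Tangent line at P: 6*x - 6 = 0.

Step 1: f(1, 0) = 0, so P lies on C.
Step 2: partial derivatives
  f_x(x, y) = 4*x - y + 2, f_y(x, y) = -x + 2*y + 1.
  f_x(P) = 6, f_y(P) = 0 (gradient nonzero, so P is smooth).
Step 3: tangent line at P: 6·(x − 1) + 0·(y − 0) = 0.
Expanding: 6*x - 6 = 0.


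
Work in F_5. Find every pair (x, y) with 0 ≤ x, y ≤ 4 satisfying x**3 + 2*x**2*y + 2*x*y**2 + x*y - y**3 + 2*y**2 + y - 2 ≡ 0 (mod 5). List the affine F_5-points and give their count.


Affine F_5-points: {(0, 1), (0, 2), (0, 4), (1, 2), (1, 3), (1, 4), (3, 0)}; count = 7.

For each of the 25 pairs (x, y) ∈ F_5², evaluate f(x, y) mod 5. Record the zeros.
  x = 0: [0↦3, 1↦0, 2↦0, 3↦2, 4↦0]  zeros at y ∈ {1, 2, 4}
  x = 1: [0↦4, 1↦1, 2↦0, 3↦0, 4↦0]  zeros at y ∈ {2, 3, 4}
  x = 2: [0↦1, 1↦2, 2↦4, 3↦1, 4↦2]  zeros at y ∈ ∅
  x = 3: [0↦0, 1↦4, 2↦3, 3↦1, 4↦2]  zeros at y ∈ {0}
  x = 4: [0↦2, 1↦3, 2↦3, 3↦1, 4↦1]  zeros at y ∈ ∅
Collecting zeros: affine points = {(0, 1), (0, 2), (0, 4), (1, 2), (1, 3), (1, 4), (3, 0)}.
Total count |C(F_5)_aff| = 7.


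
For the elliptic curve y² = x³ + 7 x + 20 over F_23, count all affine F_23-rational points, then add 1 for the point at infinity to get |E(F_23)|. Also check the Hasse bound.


Affine points = {(6, 5), (6, 18), (8, 6), (8, 17), (10, 3), (10, 20), (11, 5), (11, 18), (13, 10), (13, 13), (15, 2), (15, 21), (20, 8), (20, 15), (22, 9), (22, 14)}; affine count = 16; |E(F_23)| = 17.

Discriminant check: Δ ∝ 4a³ + 27b² = 4·7³ + 27·20² = 4·343 + 27·400 ≡ 5 (mod 23). Nonzero ⇒ E is nonsingular.
For each x ∈ F_23, compute rhs = x³ + 7·x + 20 mod 23, then count y ∈ F_23 with y² ≡ rhs.
  x = 0: rhs = 20, matching y values: none (0 points).
  x = 1: rhs = 5, matching y values: none (0 points).
  x = 2: rhs = 19, matching y values: none (0 points).
  x = 3: rhs = 22, matching y values: none (0 points).
  x = 4: rhs = 20, matching y values: none (0 points).
  x = 5: rhs = 19, matching y values: none (0 points).
  x = 6: rhs = 2, matching y values: 5, 18 (2 points).
  x = 7: rhs = 21, matching y values: none (0 points).
  x = 8: rhs = 13, matching y values: 6, 17 (2 points).
  x = 9: rhs = 7, matching y values: none (0 points).
  x = 10: rhs = 9, matching y values: 3, 20 (2 points).
  x = 11: rhs = 2, matching y values: 5, 18 (2 points).
  x = 12: rhs = 15, matching y values: none (0 points).
  x = 13: rhs = 8, matching y values: 10, 13 (2 points).
  x = 14: rhs = 10, matching y values: none (0 points).
  x = 15: rhs = 4, matching y values: 2, 21 (2 points).
  x = 16: rhs = 19, matching y values: none (0 points).
  x = 17: rhs = 15, matching y values: none (0 points).
  x = 18: rhs = 21, matching y values: none (0 points).
  x = 19: rhs = 20, matching y values: none (0 points).
  x = 20: rhs = 18, matching y values: 8, 15 (2 points).
  x = 21: rhs = 21, matching y values: none (0 points).
  x = 22: rhs = 12, matching y values: 9, 14 (2 points).
Total affine count: 16.
Full point count |E(F_23)| = 16 + 1 = 17.
Hasse bound: |17 − (23+1)| = |-7| = 7 ≤ 2√23 ≈ 9.5917 ✓.


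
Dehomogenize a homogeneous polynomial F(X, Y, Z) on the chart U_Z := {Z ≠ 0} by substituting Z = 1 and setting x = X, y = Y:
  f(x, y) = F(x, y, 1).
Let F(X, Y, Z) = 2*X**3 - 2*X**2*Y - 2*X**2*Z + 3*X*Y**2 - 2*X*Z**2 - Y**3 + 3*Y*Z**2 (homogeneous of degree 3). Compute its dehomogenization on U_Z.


f(x, y) = 2*x**3 - 2*x**2*y - 2*x**2 + 3*x*y**2 - 2*x - y**3 + 3*y

On U_Z we set Z = 1. Each monomial c·X^i·Y^j·Z^k in F becomes c·x^i·y^j·1^k = c·x^i·y^j.
Substituting Z = 1: F(X, Y, 1) = 2*x**3 - 2*x**2*y - 2*x**2 + 3*x*y**2 - 2*x - y**3 + 3*y.
Note: deg(f) ≤ deg(F) = 3; strict inequality happens when F is divisible by Z (lost terms).


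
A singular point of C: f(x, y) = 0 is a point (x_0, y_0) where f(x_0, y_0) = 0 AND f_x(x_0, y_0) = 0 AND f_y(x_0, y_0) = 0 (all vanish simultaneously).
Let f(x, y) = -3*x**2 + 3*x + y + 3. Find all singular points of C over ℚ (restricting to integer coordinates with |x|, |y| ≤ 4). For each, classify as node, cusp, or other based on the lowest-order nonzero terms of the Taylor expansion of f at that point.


No singular points in the scanned grid; C is smooth there.

Compute partial derivatives:
  f_x = 3 - 6*x.
  f_y = 1.
f_y = 1 is a nonzero constant, so f_y never vanishes: no point (x, y) can satisfy f = f_x = f_y = 0. In particular no (x, y) ∈ {−4, ..., 4}² is singular; the curve is smooth.


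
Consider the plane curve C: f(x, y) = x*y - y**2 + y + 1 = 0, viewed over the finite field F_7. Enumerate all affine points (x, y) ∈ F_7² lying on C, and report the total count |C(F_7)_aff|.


Affine F_7-points: {(1, 4), (1, 5), (4, 2), (4, 3), (6, 1), (6, 6)}; count = 6.

For each of the 49 pairs (x, y) ∈ F_7², evaluate f(x, y) mod 7. Record the zeros.
  x = 0: [0↦1, 1↦1, 2↦6, 3↦2, 4↦3, 5↦2, 6↦6]  zeros at y ∈ ∅
  x = 1: [0↦1, 1↦2, 2↦1, 3↦5, 4↦0, 5↦0, 6↦5]  zeros at y ∈ {4, 5}
  x = 2: [0↦1, 1↦3, 2↦3, 3↦1, 4↦4, 5↦5, 6↦4]  zeros at y ∈ ∅
  x = 3: [0↦1, 1↦4, 2↦5, 3↦4, 4↦1, 5↦3, 6↦3]  zeros at y ∈ ∅
  x = 4: [0↦1, 1↦5, 2↦0, 3↦0, 4↦5, 5↦1, 6↦2]  zeros at y ∈ {2, 3}
  x = 5: [0↦1, 1↦6, 2↦2, 3↦3, 4↦2, 5↦6, 6↦1]  zeros at y ∈ ∅
  x = 6: [0↦1, 1↦0, 2↦4, 3↦6, 4↦6, 5↦4, 6↦0]  zeros at y ∈ {1, 6}
Collecting zeros: affine points = {(1, 4), (1, 5), (4, 2), (4, 3), (6, 1), (6, 6)}.
Total count |C(F_7)_aff| = 6.


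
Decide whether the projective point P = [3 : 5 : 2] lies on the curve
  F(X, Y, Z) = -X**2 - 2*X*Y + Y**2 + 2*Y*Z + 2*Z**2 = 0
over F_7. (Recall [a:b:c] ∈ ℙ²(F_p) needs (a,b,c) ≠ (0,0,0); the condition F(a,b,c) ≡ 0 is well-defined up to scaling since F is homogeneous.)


F(3,5,2) ≡ 0 (mod 7); P is on the curve.

Evaluate F(3, 5, 2) term-by-term (mod 7).
  -X**2 ↦ -1·9·1·1 = -9
  -2*X*Y ↦ -2·3·5·1 = -30
  Y**2 ↦ 1·1·25·1 = 25
  2*Y*Z ↦ 2·1·5·2 = 20
  2*Z**2 ↦ 2·1·1·4 = 8
Sum: F(3, 5, 2) = (-9) + (-30) + (25) + (20) + (8) = 14.
Reducing mod 7: 14 ≡ 0 (mod 7).
Since F(a, b, c) ≡ 0 (mod 7), P lies on the curve.


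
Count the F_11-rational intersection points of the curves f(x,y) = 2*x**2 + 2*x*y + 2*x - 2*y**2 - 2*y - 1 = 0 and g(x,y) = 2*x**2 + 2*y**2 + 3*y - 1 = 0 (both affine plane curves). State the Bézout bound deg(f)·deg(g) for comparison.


Common zeros: ∅; count = 0; Bézout bound = 4.

deg(f) = 2, deg(g) = 2, so Bézout bound = 4.
Scan x ∈ F_11. For each x, list the y ∈ F_11 with f(x, y) ≡ 0 and those with g(x, y) ≡ 0 (mod 11); the common zeros in that column are the intersection.
  x = 0: f ≡ 0 at y ∈ ∅; g ≡ 0 at y ∈ ∅; common: ∅.
  x = 1: f ≡ 0 at y ∈ ∅; g ≡ 0 at y ∈ {5, 10}; common: ∅.
  x = 2: f ≡ 0 at y ∈ {0, 1}; g ≡ 0 at y ∈ ∅; common: ∅.
  x = 3: f ≡ 0 at y ∈ ∅; g ≡ 0 at y ∈ {1, 3}; common: ∅.
  x = 4: f ≡ 0 at y ∈ ∅; g ≡ 0 at y ∈ {6, 9}; common: ∅.
  x = 5: f ≡ 0 at y ∈ ∅; g ≡ 0 at y ∈ ∅; common: ∅.
  x = 6: f ≡ 0 at y ∈ {7, 9}; g ≡ 0 at y ∈ ∅; common: ∅.
  x = 7: f ≡ 0 at y ∈ {1, 5}; g ≡ 0 at y ∈ {6, 9}; common: ∅.
  x = 8: f ≡ 0 at y ∈ {0, 7}; g ≡ 0 at y ∈ {1, 3}; common: ∅.
  x = 9: f ≡ 0 at y ∈ {3, 5}; g ≡ 0 at y ∈ ∅; common: ∅.
  x = 10: f ≡ 0 at y ∈ ∅; g ≡ 0 at y ∈ {5, 10}; common: ∅.
Collecting: common zeros = ∅, so the count is 0.
Comparison with the Bézout bound: 0 ≤ 4 = deg(f)·deg(g), as expected for curves with no common component (the affine F_11-count falls short of the bound because intersections may lie at infinity, over extension fields, or carry multiplicity).


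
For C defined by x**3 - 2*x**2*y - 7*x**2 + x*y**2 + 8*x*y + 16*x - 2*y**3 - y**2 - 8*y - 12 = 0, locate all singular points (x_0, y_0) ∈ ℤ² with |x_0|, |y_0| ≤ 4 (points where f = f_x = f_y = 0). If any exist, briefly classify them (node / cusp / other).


Singular points: {(2, 0)}; classification: node.

Compute partial derivatives:
  f_x = 3*x**2 - 4*x*y - 14*x + y**2 + 8*y + 16.
  f_y = -2*x**2 + 2*x*y + 8*x - 6*y**2 - 2*y - 8.
Scan x_0 ∈ {−4, ..., 4}. For each x_0, f_y(x_0, y) is a polynomial in y; find its integer roots y ∈ {−4, ..., 4}, then test f_x and f at those candidates.
  x = -4: f_y(-4, y) = -6*y**2 - 10*y - 72; no integer root y with |y| ≤ 4.
  x = -3: f_y(-3, y) = -6*y**2 - 8*y - 50; no integer root y with |y| ≤ 4.
  x = -2: f_y(-2, y) = -6*y**2 - 6*y - 32; no integer root y with |y| ≤ 4.
  x = -1: f_y(-1, y) = -6*y**2 - 4*y - 18; no integer root y with |y| ≤ 4.
  x = 0: f_y(0, y) = -6*y**2 - 2*y - 8; no integer root y with |y| ≤ 4.
  x = 1: f_y(1, y) = -6*y**2 - 2; no integer root y with |y| ≤ 4.
  x = 2: f_y(2, y) = -6*y**2 + 2*y; vanishes at y ∈ {0}. (2, 0): f_x = 0, f = 0 — SINGULAR.
  x = 3: f_y(3, y) = -6*y**2 + 4*y - 2; no integer root y with |y| ≤ 4.
  x = 4: f_y(4, y) = -6*y**2 + 6*y - 8; no integer root y with |y| ≤ 4.
Only singular point on the grid: (2, 0).
Classify: substitute x = 2 + u, y = 0 + v and expand: f = u**3 - 2*u**2*v - u**2 + u*v**2 - 2*v**3 + v**2.
No constant or linear terms (consistent with a singular point). Quadratic part: -u**2 + v**2. Cubic part: u**3 - 2*u**2*v + u*v**2 - 2*v**3.
The quadratic part v**2 - u**2 = (v − u)(v + u) splits into two distinct linear factors, so there are two distinct tangent lines y − 0 = ±(x − 2) — this is a node (ordinary double point).
Classification: node.


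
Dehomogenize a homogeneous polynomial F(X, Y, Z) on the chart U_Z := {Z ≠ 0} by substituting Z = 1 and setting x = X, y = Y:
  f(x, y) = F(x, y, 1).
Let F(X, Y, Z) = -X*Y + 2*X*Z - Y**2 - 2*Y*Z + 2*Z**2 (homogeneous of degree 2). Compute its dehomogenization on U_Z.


f(x, y) = -x*y + 2*x - y**2 - 2*y + 2

On U_Z we set Z = 1. Each monomial c·X^i·Y^j·Z^k in F becomes c·x^i·y^j·1^k = c·x^i·y^j.
Substituting Z = 1: F(X, Y, 1) = -x*y + 2*x - y**2 - 2*y + 2.
Note: deg(f) ≤ deg(F) = 2; strict inequality happens when F is divisible by Z (lost terms).


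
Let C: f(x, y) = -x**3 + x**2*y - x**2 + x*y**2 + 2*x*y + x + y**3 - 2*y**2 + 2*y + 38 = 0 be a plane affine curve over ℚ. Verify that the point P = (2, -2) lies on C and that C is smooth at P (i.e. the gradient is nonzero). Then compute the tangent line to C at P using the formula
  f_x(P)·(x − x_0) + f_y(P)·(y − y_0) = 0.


Tangent line at P: -23*x + 22*y + 90 = 0.

Step 1: f(2, -2) = 0, so P lies on C.
Step 2: partial derivatives
  f_x(x, y) = -3*x**2 + 2*x*y - 2*x + y**2 + 2*y + 1, f_y(x, y) = x**2 + 2*x*y + 2*x + 3*y**2 - 4*y + 2.
  f_x(P) = -23, f_y(P) = 22 (gradient nonzero, so P is smooth).
Step 3: tangent line at P: -23·(x − 2) + 22·(y − -2) = 0.
Expanding: -23*x + 22*y + 90 = 0.


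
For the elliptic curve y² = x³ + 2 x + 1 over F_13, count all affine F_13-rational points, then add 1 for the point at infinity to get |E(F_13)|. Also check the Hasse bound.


Affine points = {(0, 1), (0, 12), (1, 2), (1, 11), (2, 0), (8, 3), (8, 10)}; affine count = 7; |E(F_13)| = 8.

Discriminant check: Δ ∝ 4a³ + 27b² = 4·2³ + 27·1² = 4·8 + 27·1 ≡ 7 (mod 13). Nonzero ⇒ E is nonsingular.
For each x ∈ F_13, compute rhs = x³ + 2·x + 1 mod 13, then count y ∈ F_13 with y² ≡ rhs.
  x = 0: rhs = 1, matching y values: 1, 12 (2 points).
  x = 1: rhs = 4, matching y values: 2, 11 (2 points).
  x = 2: rhs = 0, matching y values: 0 (1 points).
  x = 3: rhs = 8, matching y values: none (0 points).
  x = 4: rhs = 8, matching y values: none (0 points).
  x = 5: rhs = 6, matching y values: none (0 points).
  x = 6: rhs = 8, matching y values: none (0 points).
  x = 7: rhs = 7, matching y values: none (0 points).
  x = 8: rhs = 9, matching y values: 3, 10 (2 points).
  x = 9: rhs = 7, matching y values: none (0 points).
  x = 10: rhs = 7, matching y values: none (0 points).
  x = 11: rhs = 2, matching y values: none (0 points).
  x = 12: rhs = 11, matching y values: none (0 points).
Total affine count: 7.
Full point count |E(F_13)| = 7 + 1 = 8.
Hasse bound: |8 − (13+1)| = |-6| = 6 ≤ 2√13 ≈ 7.2111 ✓.


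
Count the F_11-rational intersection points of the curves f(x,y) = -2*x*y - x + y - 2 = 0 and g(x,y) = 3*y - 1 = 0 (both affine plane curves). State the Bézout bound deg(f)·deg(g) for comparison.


Common zeros: {(10, 4)}; count = 1; Bézout bound = 2.

deg(f) = 2, deg(g) = 1, so Bézout bound = 2.
Scan x ∈ F_11. For each x, list the y ∈ F_11 with f(x, y) ≡ 0 and those with g(x, y) ≡ 0 (mod 11); the common zeros in that column are the intersection.
  x = 0: f ≡ 0 at y ∈ {2}; g ≡ 0 at y ∈ {4}; common: ∅.
  x = 1: f ≡ 0 at y ∈ {8}; g ≡ 0 at y ∈ {4}; common: ∅.
  x = 2: f ≡ 0 at y ∈ {6}; g ≡ 0 at y ∈ {4}; common: ∅.
  x = 3: f ≡ 0 at y ∈ {10}; g ≡ 0 at y ∈ {4}; common: ∅.
  x = 4: f ≡ 0 at y ∈ {7}; g ≡ 0 at y ∈ {4}; common: ∅.
  x = 5: f ≡ 0 at y ∈ {9}; g ≡ 0 at y ∈ {4}; common: ∅.
  x = 6: f ≡ 0 at y ∈ ∅; g ≡ 0 at y ∈ {4}; common: ∅.
  x = 7: f ≡ 0 at y ∈ {1}; g ≡ 0 at y ∈ {4}; common: ∅.
  x = 8: f ≡ 0 at y ∈ {3}; g ≡ 0 at y ∈ {4}; common: ∅.
  x = 9: f ≡ 0 at y ∈ {0}; g ≡ 0 at y ∈ {4}; common: ∅.
  x = 10: f ≡ 0 at y ∈ {4}; g ≡ 0 at y ∈ {4}; common: {4}.
Collecting: common zeros = {(10, 4)}, so the count is 1.
Comparison with the Bézout bound: 1 ≤ 2 = deg(f)·deg(g), as expected for curves with no common component (the affine F_11-count falls short of the bound because intersections may lie at infinity, over extension fields, or carry multiplicity).


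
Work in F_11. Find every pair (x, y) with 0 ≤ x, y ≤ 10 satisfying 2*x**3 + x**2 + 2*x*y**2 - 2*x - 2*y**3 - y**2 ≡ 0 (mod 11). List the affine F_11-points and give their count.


Affine F_11-points: {(0, 0), (0, 5), (1, 1), (1, 2), (1, 3), (2, 3), (2, 6), (2, 9), (4, 6), (4, 8), (6, 2), (8, 10), (9, 2), (9, 10), (10, 6), (10, 10)}; count = 16.

For each of the 121 pairs (x, y) ∈ F_11², evaluate f(x, y) mod 11. Record the zeros.
  x = 0: [0↦0, 1↦8, 2↦2, 3↦3, 4↦10, 5↦0, 6↦5, 7↦2, 8↦1, 9↦1, 10↦1]  zeros at y ∈ {0, 5}
  x = 1: [0↦1, 1↦0, 2↦0, 3↦0, 4↦10, 5↦7, 6↦1, 7↦2, 8↦9, 9↦10, 10↦4]  zeros at y ∈ {1, 2, 3}
  x = 2: [0↦5, 1↦6, 2↦1, 3↦0, 4↦2, 5↦6, 6↦0, 7↦5, 8↦9, 9↦0, 10↦10]  zeros at y ∈ {3, 6, 9}
  x = 3: [0↦2, 1↦5, 2↦6, 3↦4, 4↦9, 5↦9, 6↦3, 7↦1, 8↦2, 9↦5, 10↦9]  zeros at y ∈ ∅
  x = 4: [0↦4, 1↦9, 2↦5, 3↦2, 4↦10, 5↦6, 6↦0, 7↦2, 8↦0, 9↦4, 10↦2]  zeros at y ∈ {6, 8}
  x = 5: [0↦1, 1↦8, 2↦10, 3↦6, 4↦6, 5↦9, 6↦3, 7↦9, 8↦4, 9↦9, 10↦1]  zeros at y ∈ ∅
  x = 6: [0↦5, 1↦3, 2↦0, 3↦6, 4↦9, 5↦8, 6↦2, 7↦1, 8↦4, 9↦10, 10↦7]  zeros at y ∈ {2}
  x = 7: [0↦6, 1↦6, 2↦9, 3↦3, 4↦9, 5↦4, 6↦9, 7↦1, 8↦1, 9↦8, 10↦10]  zeros at y ∈ ∅
  x = 8: [0↦5, 1↦7, 2↦5, 3↦9, 4↦7, 5↦9, 6↦3, 7↦10, 8↦7, 9↦4, 10↦0]  zeros at y ∈ {10}
  x = 9: [0↦3, 1↦7, 2↦0, 3↦3, 4↦4, 5↦2, 6↦7, 7↦7, 8↦1, 9↦10, 10↦0]  zeros at y ∈ {2, 10}
  x = 10: [0↦1, 1↦7, 2↦6, 3↦8, 4↦1, 5↦6, 6↦0, 7↦4, 8↦6, 9↦5, 10↦0]  zeros at y ∈ {6, 10}
Collecting zeros: affine points = {(0, 0), (0, 5), (1, 1), (1, 2), (1, 3), (2, 3), (2, 6), (2, 9), (4, 6), (4, 8), (6, 2), (8, 10), (9, 2), (9, 10), (10, 6), (10, 10)}.
Total count |C(F_11)_aff| = 16.


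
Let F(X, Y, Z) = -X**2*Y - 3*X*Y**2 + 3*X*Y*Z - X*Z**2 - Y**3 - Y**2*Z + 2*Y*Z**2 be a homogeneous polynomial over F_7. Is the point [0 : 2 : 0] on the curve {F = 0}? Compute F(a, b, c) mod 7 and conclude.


F(0,2,0) ≡ 6 (mod 7); P is NOT on the curve.

Evaluate F(0, 2, 0) term-by-term (mod 7).
  -X**2*Y ↦ -1·0·2·1 = 0
  -3*X*Y**2 ↦ -3·0·4·1 = 0
  3*X*Y*Z ↦ 3·0·2·0 = 0
  -X*Z**2 ↦ -1·0·1·0 = 0
  -Y**3 ↦ -1·1·8·1 = -8
  -Y**2*Z ↦ -1·1·4·0 = 0
  2*Y*Z**2 ↦ 2·1·2·0 = 0
Sum: F(0, 2, 0) = (0) + (0) + (0) + (0) + (-8) + (0) + (0) = -8.
Reducing mod 7: -8 ≡ 6 (mod 7).
Since F(a, b, c) ≡ 6 ≠ 0 (mod 7), P does NOT lie on the curve.


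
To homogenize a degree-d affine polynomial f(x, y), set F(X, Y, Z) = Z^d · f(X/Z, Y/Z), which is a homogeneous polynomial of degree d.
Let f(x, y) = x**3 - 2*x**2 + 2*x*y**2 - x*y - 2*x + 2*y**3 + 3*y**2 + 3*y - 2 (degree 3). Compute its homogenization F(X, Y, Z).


F(X, Y, Z) = X**3 - 2*X**2*Z + 2*X*Y**2 - X*Y*Z - 2*X*Z**2 + 2*Y**3 + 3*Y**2*Z + 3*Y*Z**2 - 2*Z**3

deg(f) = 3.
Substitute x = X/Z, y = Y/Z into f, then multiply by Z^3.
  monomial 1·x^3·y^0 ↦ 1·X^3·Y^0·Z^0.
  monomial -2·x^2·y^0 ↦ -2·X^2·Y^0·Z^1.
  monomial 2·x^1·y^2 ↦ 2·X^1·Y^2·Z^0.
  monomial -1·x^1·y^1 ↦ -1·X^1·Y^1·Z^1.
  monomial -2·x^1·y^0 ↦ -2·X^1·Y^0·Z^2.
  monomial 2·x^0·y^3 ↦ 2·X^0·Y^3·Z^0.
  monomial 3·x^0·y^2 ↦ 3·X^0·Y^2·Z^1.
  monomial 3·x^0·y^1 ↦ 3·X^0·Y^1·Z^2.
  monomial -2·x^0·y^0 ↦ -2·X^0·Y^0·Z^3.
Collecting: F(X, Y, Z) = X**3 - 2*X**2*Z + 2*X*Y**2 - X*Y*Z - 2*X*Z**2 + 2*Y**3 + 3*Y**2*Z + 3*Y*Z**2 - 2*Z**3.
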